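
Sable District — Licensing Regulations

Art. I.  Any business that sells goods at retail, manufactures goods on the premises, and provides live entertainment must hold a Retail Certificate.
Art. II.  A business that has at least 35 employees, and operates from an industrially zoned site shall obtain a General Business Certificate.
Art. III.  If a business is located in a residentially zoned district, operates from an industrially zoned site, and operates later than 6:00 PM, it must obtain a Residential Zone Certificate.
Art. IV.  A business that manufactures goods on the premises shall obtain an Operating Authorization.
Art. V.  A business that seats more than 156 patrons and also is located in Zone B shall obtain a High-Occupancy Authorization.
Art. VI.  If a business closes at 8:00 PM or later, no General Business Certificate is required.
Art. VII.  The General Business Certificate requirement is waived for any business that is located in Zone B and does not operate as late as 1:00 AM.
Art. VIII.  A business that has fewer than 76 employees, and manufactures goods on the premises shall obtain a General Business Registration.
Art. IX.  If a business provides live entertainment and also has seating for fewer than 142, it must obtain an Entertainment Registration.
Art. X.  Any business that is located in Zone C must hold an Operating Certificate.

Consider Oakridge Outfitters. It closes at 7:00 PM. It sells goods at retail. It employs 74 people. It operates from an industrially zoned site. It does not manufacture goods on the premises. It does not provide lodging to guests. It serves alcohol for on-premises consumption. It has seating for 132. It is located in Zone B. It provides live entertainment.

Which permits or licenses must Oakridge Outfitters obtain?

Entertainment Registration

Art. I. sells goods at retail; does not manufacture goods on the premises; provides live entertainment → Retail Certificate not required.
Art. II. employees 74 ≥ 35; operates from an industrially zoned site → General Business Certificate required.
Art. III. is located in Zone B (not: is located in a residentially zoned district); operates from an industrially zoned site; closes 7:00 PM, after 6:00 PM → Residential Zone Certificate not required.
Art. IV. does not manufacture goods on the premises → Operating Authorization not required.
Art. V. seating 132 ≤ 156; is located in Zone B → High-Occupancy Authorization not required.
Art. VI. closes 7:00 PM, at/before 8:00 PM → General Business Certificate exemption does not apply.
Art. VII. is located in Zone B; closes 7:00 PM, at/before 1:00 AM → exempt from General Business Certificate.
Art. VIII. employees 74 < 76; does not manufacture goods on the premises → General Business Registration not required.
Art. IX. provides live entertainment; seating 132 < 142 → Entertainment Registration required.
Art. X. is located in Zone B (not: is located in Zone C) → Operating Certificate not required.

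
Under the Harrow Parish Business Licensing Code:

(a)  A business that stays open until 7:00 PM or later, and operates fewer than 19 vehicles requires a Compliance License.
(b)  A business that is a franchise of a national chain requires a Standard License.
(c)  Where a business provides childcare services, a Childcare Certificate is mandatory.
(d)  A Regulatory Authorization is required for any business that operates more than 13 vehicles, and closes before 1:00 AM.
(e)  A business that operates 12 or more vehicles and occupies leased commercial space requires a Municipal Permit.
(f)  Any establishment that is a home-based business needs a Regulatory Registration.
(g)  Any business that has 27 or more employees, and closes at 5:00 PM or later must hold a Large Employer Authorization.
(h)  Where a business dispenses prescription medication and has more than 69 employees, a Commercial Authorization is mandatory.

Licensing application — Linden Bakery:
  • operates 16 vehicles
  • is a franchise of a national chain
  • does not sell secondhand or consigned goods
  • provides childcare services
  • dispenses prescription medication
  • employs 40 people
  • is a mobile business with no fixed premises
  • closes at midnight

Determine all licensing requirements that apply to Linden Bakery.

(a) closes midnight, after 7:00 PM; vehicles 16 < 19 → Compliance License required.
(b) is a franchise of a national chain → Standard License required.
(c) provides childcare services → Childcare Certificate required.
(d) vehicles 16 > 13; closes midnight, at/before 1:00 AM → Regulatory Authorization required.
(e) vehicles 16 ≥ 12; is a mobile business with no fixed premises (not: occupies leased commercial space) → Municipal Permit not required.
(f) is a mobile business with no fixed premises (not: is a home-based business) → Regulatory Registration not required.
(g) employees 40 ≥ 27; closes midnight, after 5:00 PM → Large Employer Authorization required.
(h) dispenses prescription medication; employees 40 ≤ 69 → Commercial Authorization not required.

Childcare Certificate, Compliance License, Large Employer Authorization, Regulatory Authorization, Standard License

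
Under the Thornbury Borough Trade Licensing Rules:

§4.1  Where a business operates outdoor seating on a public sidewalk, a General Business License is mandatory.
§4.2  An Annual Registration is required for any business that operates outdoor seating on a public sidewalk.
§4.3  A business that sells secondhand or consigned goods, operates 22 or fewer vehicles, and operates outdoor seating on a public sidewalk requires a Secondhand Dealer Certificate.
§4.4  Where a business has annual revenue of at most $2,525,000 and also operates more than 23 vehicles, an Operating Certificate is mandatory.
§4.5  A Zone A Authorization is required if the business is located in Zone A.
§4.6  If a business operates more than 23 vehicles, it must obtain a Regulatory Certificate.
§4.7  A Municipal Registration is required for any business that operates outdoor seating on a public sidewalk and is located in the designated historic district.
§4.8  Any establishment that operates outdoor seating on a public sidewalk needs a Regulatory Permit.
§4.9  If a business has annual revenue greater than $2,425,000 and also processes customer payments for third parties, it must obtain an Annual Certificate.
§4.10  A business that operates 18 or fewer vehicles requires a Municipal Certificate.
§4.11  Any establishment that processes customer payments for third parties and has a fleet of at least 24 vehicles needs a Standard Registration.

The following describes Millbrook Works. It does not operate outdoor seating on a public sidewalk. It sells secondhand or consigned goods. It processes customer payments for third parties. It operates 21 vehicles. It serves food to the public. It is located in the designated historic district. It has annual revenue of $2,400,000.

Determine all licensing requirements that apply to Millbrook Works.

None

§4.1 does not operate outdoor seating on a public sidewalk → General Business License not required.
§4.2 does not operate outdoor seating on a public sidewalk → Annual Registration not required.
§4.3 sells secondhand or consigned goods; vehicles 21 ≤ 22; does not operate outdoor seating on a public sidewalk → Secondhand Dealer Certificate not required.
§4.4 revenue $2,400,000 ≤ $2,525,000; vehicles 21 ≤ 23 → Operating Certificate not required.
§4.5 is located in the designated historic district (not: is located in Zone A) → Zone A Authorization not required.
§4.6 vehicles 21 ≤ 23 → Regulatory Certificate not required.
§4.7 does not operate outdoor seating on a public sidewalk; is located in the designated historic district → Municipal Registration not required.
§4.8 does not operate outdoor seating on a public sidewalk → Regulatory Permit not required.
§4.9 revenue $2,400,000 ≤ $2,425,000; processes customer payments for third parties → Annual Certificate not required.
§4.10 vehicles 21 > 18 → Municipal Certificate not required.
§4.11 processes customer payments for third parties; vehicles 21 < 24 → Standard Registration not required.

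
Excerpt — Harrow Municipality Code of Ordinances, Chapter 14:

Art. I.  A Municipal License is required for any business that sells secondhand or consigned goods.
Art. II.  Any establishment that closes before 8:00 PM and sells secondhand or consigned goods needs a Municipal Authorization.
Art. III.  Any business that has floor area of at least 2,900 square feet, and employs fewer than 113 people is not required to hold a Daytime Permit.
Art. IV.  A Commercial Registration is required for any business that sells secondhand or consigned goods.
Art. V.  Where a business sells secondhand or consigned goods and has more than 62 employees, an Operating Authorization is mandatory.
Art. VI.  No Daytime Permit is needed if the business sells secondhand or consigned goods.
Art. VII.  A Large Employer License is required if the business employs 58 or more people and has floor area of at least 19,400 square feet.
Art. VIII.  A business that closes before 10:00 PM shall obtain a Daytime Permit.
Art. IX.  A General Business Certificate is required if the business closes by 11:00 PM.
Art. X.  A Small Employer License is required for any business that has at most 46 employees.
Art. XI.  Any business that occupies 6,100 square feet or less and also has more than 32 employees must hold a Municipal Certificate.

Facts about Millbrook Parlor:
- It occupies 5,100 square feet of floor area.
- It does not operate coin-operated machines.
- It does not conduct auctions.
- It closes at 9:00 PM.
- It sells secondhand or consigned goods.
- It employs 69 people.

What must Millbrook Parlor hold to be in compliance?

Commercial Registration, General Business Certificate, Municipal Certificate, Municipal License, Operating Authorization

Art. I. sells secondhand or consigned goods → Municipal License required.
Art. II. closes 9:00 PM, after 8:00 PM; sells secondhand or consigned goods → Municipal Authorization not required.
Art. III. floor area 5,100 square feet ≥ 2,900 square feet; employees 69 < 113 → exempt from Daytime Permit.
Art. IV. sells secondhand or consigned goods → Commercial Registration required.
Art. V. sells secondhand or consigned goods; employees 69 > 62 → Operating Authorization required.
Art. VI. sells secondhand or consigned goods → exempt from Daytime Permit.
Art. VII. employees 69 ≥ 58; floor area 5,100 square feet < 19,400 square feet → Large Employer License not required.
Art. VIII. closes 9:00 PM, at/before 10:00 PM → Daytime Permit required.
Art. IX. closes 9:00 PM, at/before 11:00 PM → General Business Certificate required.
Art. X. employees 69 > 46 → Small Employer License not required.
Art. XI. floor area 5,100 square feet ≤ 6,100 square feet; employees 69 > 32 → Municipal Certificate required.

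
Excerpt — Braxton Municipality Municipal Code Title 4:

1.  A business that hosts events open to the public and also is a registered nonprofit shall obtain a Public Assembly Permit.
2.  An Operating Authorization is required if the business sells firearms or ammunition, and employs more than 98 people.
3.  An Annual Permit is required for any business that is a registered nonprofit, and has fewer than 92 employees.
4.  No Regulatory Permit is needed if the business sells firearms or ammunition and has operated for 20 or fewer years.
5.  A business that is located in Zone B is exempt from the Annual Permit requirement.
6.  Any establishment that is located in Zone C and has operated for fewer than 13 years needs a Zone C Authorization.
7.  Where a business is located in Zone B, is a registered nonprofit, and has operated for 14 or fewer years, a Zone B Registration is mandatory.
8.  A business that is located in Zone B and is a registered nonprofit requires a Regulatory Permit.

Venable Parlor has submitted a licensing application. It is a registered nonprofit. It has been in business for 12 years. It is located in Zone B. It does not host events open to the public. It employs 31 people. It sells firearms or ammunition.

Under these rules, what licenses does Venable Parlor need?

1. does not host events open to the public; is a registered nonprofit → Public Assembly Permit not required.
2. sells firearms or ammunition; employees 31 ≤ 98 → Operating Authorization not required.
3. is a registered nonprofit; employees 31 < 92 → Annual Permit required.
4. sells firearms or ammunition; years in business 12 ≤ 20 → exempt from Regulatory Permit.
5. is located in Zone B → exempt from Annual Permit.
6. is located in Zone B (not: is located in Zone C); years in business 12 < 13 → Zone C Authorization not required.
7. is located in Zone B; is a registered nonprofit; years in business 12 ≤ 14 → Zone B Registration required.
8. is located in Zone B; is a registered nonprofit → Regulatory Permit required.

Zone B Registration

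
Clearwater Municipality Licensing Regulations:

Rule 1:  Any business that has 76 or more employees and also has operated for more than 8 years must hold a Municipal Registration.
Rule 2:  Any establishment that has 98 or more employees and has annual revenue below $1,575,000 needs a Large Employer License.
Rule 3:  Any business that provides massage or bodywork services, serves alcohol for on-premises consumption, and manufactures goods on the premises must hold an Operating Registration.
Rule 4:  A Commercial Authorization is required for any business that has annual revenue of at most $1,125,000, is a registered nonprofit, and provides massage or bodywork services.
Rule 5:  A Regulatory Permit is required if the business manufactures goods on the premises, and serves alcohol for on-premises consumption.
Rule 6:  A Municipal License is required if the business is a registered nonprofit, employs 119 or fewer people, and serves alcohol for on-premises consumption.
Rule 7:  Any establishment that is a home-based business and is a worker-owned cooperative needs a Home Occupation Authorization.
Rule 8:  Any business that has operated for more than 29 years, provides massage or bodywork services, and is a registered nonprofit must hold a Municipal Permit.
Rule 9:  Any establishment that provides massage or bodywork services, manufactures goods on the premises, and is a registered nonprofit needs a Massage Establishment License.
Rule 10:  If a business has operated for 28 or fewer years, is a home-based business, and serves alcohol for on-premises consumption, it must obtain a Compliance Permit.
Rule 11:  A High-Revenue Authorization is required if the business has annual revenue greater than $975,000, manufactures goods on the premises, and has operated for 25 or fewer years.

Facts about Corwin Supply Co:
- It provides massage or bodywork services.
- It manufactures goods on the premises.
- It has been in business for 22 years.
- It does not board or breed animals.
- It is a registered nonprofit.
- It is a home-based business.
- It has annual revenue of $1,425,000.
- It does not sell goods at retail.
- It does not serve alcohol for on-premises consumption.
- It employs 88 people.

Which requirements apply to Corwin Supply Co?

Rule 1: employees 88 ≥ 76; years in business 22 > 8 → Municipal Registration required.
Rule 2: employees 88 < 98; revenue $1,425,000 < $1,575,000 → Large Employer License not required.
Rule 3: provides massage or bodywork services; does not serve alcohol for on-premises consumption; manufactures goods on the premises → Operating Registration not required.
Rule 4: revenue $1,425,000 > $1,125,000; is a registered nonprofit; provides massage or bodywork services → Commercial Authorization not required.
Rule 5: manufactures goods on the premises; does not serve alcohol for on-premises consumption → Regulatory Permit not required.
Rule 6: is a registered nonprofit; employees 88 ≤ 119; does not serve alcohol for on-premises consumption → Municipal License not required.
Rule 7: is a home-based business; is a registered nonprofit (not: is a worker-owned cooperative) → Home Occupation Authorization not required.
Rule 8: years in business 22 ≤ 29; provides massage or bodywork services; is a registered nonprofit → Municipal Permit not required.
Rule 9: provides massage or bodywork services; manufactures goods on the premises; is a registered nonprofit → Massage Establishment License required.
Rule 10: years in business 22 ≤ 28; is a home-based business; does not serve alcohol for on-premises consumption → Compliance Permit not required.
Rule 11: revenue $1,425,000 > $975,000; manufactures goods on the premises; years in business 22 ≤ 25 → High-Revenue Authorization required.

High-Revenue Authorization, Massage Establishment License, Municipal Registration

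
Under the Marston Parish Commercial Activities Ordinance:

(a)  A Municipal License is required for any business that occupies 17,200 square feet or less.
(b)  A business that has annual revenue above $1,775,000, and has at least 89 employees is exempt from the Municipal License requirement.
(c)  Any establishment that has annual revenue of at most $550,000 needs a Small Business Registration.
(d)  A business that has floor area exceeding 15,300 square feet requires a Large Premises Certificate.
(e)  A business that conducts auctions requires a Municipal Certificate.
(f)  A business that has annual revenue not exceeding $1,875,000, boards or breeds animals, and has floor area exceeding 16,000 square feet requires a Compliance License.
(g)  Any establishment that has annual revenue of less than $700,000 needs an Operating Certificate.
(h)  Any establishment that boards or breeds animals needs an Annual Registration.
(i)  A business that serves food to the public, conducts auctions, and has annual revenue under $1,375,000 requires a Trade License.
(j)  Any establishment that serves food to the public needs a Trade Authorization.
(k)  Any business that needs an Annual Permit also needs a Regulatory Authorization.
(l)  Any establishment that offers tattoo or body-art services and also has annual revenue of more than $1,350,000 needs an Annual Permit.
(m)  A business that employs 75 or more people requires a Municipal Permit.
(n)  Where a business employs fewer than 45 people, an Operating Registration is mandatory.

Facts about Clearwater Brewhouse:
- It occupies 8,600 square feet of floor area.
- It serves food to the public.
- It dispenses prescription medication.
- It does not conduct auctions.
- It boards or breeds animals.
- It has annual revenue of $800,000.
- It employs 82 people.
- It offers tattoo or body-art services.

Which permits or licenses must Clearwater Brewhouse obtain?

Annual Registration, Municipal License, Municipal Permit, Trade Authorization

(a) floor area 8,600 square feet ≤ 17,200 square feet → Municipal License required.
(b) revenue $800,000 ≤ $1,775,000; employees 82 < 89 → Municipal License exemption does not apply.
(c) revenue $800,000 > $550,000 → Small Business Registration not required.
(d) floor area 8,600 square feet ≤ 15,300 square feet → Large Premises Certificate not required.
(e) does not conduct auctions → Municipal Certificate not required.
(f) revenue $800,000 ≤ $1,875,000; boards or breeds animals; floor area 8,600 square feet ≤ 16,000 square feet → Compliance License not required.
(g) revenue $800,000 ≥ $700,000 → Operating Certificate not required.
(h) boards or breeds animals → Annual Registration required.
(i) serves food to the public; does not conduct auctions; revenue $800,000 < $1,375,000 → Trade License not required.
(j) serves food to the public → Trade Authorization required.
(k) Annual Permit is not required → no effect.
(l) offers tattoo or body-art services; revenue $800,000 ≤ $1,350,000 → Annual Permit not required.
(m) employees 82 ≥ 75 → Municipal Permit required.
(n) employees 82 ≥ 45 → Operating Registration not required.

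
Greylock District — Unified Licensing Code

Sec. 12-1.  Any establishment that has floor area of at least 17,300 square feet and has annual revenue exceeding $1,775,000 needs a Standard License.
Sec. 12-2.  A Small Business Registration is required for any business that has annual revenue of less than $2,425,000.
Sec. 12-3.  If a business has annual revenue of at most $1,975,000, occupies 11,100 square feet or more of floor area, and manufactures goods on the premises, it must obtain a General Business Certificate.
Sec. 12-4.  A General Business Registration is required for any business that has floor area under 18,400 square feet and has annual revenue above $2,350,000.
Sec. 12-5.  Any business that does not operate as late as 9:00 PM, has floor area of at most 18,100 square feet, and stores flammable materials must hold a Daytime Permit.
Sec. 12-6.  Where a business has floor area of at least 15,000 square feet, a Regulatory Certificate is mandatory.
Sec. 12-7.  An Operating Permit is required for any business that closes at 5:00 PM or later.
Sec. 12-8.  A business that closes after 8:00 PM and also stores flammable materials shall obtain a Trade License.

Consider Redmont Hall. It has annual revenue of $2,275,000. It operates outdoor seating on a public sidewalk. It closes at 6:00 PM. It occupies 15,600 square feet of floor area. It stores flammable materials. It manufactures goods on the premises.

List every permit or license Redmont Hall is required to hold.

Daytime Permit, Operating Permit, Regulatory Certificate, Small Business Registration

Sec. 12-1. floor area 15,600 square feet < 17,300 square feet; revenue $2,275,000 > $1,775,000 → Standard License not required.
Sec. 12-2. revenue $2,275,000 < $2,425,000 → Small Business Registration required.
Sec. 12-3. revenue $2,275,000 > $1,975,000; floor area 15,600 square feet ≥ 11,100 square feet; manufactures goods on the premises → General Business Certificate not required.
Sec. 12-4. floor area 15,600 square feet < 18,400 square feet; revenue $2,275,000 ≤ $2,350,000 → General Business Registration not required.
Sec. 12-5. closes 6:00 PM, at/before 9:00 PM; floor area 15,600 square feet ≤ 18,100 square feet; stores flammable materials → Daytime Permit required.
Sec. 12-6. floor area 15,600 square feet ≥ 15,000 square feet → Regulatory Certificate required.
Sec. 12-7. closes 6:00 PM, after 5:00 PM → Operating Permit required.
Sec. 12-8. closes 6:00 PM, at/before 8:00 PM; stores flammable materials → Trade License not required.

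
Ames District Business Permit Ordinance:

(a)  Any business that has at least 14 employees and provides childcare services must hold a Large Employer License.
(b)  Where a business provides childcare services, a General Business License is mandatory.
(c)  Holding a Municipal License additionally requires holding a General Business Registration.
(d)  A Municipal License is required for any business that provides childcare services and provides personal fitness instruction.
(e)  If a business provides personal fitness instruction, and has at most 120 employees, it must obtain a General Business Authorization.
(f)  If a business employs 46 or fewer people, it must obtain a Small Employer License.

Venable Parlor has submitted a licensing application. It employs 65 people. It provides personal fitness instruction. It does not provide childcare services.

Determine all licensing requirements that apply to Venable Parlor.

(a) employees 65 ≥ 14; does not provide childcare services → Large Employer License not required.
(b) does not provide childcare services → General Business License not required.
(c) Municipal License is not required → no effect.
(d) does not provide childcare services; provides personal fitness instruction → Municipal License not required.
(e) provides personal fitness instruction; employees 65 ≤ 120 → General Business Authorization required.
(f) employees 65 > 46 → Small Employer License not required.

General Business Authorization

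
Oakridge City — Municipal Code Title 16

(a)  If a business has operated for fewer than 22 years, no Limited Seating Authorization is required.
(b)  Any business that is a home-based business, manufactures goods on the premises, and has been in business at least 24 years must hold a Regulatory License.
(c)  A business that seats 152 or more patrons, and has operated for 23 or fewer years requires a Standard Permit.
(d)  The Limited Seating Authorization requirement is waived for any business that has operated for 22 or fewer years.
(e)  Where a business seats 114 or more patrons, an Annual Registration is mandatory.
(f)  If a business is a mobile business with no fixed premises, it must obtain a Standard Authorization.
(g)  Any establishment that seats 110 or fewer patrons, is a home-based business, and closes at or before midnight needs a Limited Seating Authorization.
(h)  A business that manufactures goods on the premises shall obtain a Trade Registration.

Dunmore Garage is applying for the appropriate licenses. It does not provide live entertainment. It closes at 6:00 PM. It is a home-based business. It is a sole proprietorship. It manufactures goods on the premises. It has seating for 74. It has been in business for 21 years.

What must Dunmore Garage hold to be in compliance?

(a) years in business 21 < 22 → exempt from Limited Seating Authorization.
(b) is a home-based business; manufactures goods on the premises; years in business 21 < 24 → Regulatory License not required.
(c) seating 74 < 152; years in business 21 ≤ 23 → Standard Permit not required.
(d) years in business 21 ≤ 22 → exempt from Limited Seating Authorization.
(e) seating 74 < 114 → Annual Registration not required.
(f) is a home-based business (not: is a mobile business with no fixed premises) → Standard Authorization not required.
(g) seating 74 ≤ 110; is a home-based business; closes 6:00 PM, at/before midnight → Limited Seating Authorization required.
(h) manufactures goods on the premises → Trade Registration required.

Trade Registration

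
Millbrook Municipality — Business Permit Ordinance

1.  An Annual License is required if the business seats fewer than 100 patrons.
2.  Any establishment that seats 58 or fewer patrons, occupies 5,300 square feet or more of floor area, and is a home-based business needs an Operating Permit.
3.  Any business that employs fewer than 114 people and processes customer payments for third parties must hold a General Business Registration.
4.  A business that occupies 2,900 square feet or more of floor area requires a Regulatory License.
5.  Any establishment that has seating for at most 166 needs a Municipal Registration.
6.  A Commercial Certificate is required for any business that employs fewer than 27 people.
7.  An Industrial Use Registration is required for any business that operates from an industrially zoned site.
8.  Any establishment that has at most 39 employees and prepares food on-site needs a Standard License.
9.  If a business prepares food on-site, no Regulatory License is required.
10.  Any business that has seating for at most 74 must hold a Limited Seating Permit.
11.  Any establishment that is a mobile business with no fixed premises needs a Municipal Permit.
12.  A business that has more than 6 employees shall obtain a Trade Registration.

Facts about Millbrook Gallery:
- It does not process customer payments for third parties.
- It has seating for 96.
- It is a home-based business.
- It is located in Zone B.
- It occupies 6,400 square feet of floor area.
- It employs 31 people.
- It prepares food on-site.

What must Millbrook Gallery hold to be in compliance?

1. seating 96 < 100 → Annual License required.
2. seating 96 > 58; floor area 6,400 square feet ≥ 5,300 square feet; is a home-based business → Operating Permit not required.
3. employees 31 < 114; does not process customer payments for third parties → General Business Registration not required.
4. floor area 6,400 square feet ≥ 2,900 square feet → Regulatory License required.
5. seating 96 ≤ 166 → Municipal Registration required.
6. employees 31 ≥ 27 → Commercial Certificate not required.
7. is a home-based business (not: operates from an industrially zoned site) → Industrial Use Registration not required.
8. employees 31 ≤ 39; prepares food on-site → Standard License required.
9. prepares food on-site → exempt from Regulatory License.
10. seating 96 > 74 → Limited Seating Permit not required.
11. is a home-based business (not: is a mobile business with no fixed premises) → Municipal Permit not required.
12. employees 31 > 6 → Trade Registration required.

Annual License, Municipal Registration, Standard License, Trade Registration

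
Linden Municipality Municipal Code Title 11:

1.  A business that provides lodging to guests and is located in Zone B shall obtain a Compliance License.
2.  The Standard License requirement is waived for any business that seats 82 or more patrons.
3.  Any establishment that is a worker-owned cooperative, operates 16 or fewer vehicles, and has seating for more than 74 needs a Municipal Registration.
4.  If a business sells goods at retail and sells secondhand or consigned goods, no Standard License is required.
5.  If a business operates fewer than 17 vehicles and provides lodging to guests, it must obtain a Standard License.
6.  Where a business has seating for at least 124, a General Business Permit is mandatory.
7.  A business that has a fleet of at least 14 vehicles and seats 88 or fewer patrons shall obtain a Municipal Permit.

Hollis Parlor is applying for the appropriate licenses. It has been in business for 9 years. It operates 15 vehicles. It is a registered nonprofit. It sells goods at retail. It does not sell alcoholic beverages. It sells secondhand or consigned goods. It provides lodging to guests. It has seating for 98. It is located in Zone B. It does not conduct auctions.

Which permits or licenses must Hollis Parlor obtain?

1. provides lodging to guests; is located in Zone B → Compliance License required.
2. seating 98 ≥ 82 → exempt from Standard License.
3. is a registered nonprofit (not: is a worker-owned cooperative); vehicles 15 ≤ 16; seating 98 > 74 → Municipal Registration not required.
4. sells goods at retail; sells secondhand or consigned goods → exempt from Standard License.
5. vehicles 15 < 17; provides lodging to guests → Standard License required.
6. seating 98 < 124 → General Business Permit not required.
7. vehicles 15 ≥ 14; seating 98 > 88 → Municipal Permit not required.

Compliance License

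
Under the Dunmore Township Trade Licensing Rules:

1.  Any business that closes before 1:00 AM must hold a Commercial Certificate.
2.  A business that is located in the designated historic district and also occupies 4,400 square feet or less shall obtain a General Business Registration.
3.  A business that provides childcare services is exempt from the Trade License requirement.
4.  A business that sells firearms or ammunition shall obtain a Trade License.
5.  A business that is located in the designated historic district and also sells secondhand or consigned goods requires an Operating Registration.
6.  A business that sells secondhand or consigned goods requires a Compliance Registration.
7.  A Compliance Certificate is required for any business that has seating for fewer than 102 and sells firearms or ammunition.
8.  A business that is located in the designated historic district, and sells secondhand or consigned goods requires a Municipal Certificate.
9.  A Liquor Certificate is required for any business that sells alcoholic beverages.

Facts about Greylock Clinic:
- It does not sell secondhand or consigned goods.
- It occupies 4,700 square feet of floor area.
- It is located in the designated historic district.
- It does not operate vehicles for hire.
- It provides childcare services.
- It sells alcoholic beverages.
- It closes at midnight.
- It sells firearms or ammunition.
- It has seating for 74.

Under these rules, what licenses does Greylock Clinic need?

1. closes midnight, at/before 1:00 AM → Commercial Certificate required.
2. is located in the designated historic district; floor area 4,700 square feet > 4,400 square feet → General Business Registration not required.
3. provides childcare services → exempt from Trade License.
4. sells firearms or ammunition → Trade License required.
5. is located in the designated historic district; does not sell secondhand or consigned goods → Operating Registration not required.
6. does not sell secondhand or consigned goods → Compliance Registration not required.
7. seating 74 < 102; sells firearms or ammunition → Compliance Certificate required.
8. is located in the designated historic district; does not sell secondhand or consigned goods → Municipal Certificate not required.
9. sells alcoholic beverages → Liquor Certificate required.

Commercial Certificate, Compliance Certificate, Liquor Certificate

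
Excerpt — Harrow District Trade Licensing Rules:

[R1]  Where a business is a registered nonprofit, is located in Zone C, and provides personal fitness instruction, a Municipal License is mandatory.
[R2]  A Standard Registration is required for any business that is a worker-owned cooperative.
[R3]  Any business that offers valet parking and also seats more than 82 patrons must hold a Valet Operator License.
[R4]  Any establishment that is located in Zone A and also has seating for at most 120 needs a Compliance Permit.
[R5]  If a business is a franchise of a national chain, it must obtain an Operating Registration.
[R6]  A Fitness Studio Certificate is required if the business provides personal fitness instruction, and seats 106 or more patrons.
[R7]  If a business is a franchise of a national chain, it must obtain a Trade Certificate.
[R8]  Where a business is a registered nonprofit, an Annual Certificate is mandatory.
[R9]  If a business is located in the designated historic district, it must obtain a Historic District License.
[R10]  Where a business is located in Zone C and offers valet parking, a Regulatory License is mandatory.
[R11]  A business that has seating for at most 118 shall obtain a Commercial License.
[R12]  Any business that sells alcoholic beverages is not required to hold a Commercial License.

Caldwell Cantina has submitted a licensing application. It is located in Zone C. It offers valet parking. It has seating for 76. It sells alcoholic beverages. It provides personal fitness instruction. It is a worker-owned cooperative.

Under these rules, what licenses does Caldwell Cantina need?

[R1] is a worker-owned cooperative (not: is a registered nonprofit); is located in Zone C; provides personal fitness instruction → Municipal License not required.
[R2] is a worker-owned cooperative → Standard Registration required.
[R3] offers valet parking; seating 76 ≤ 82 → Valet Operator License not required.
[R4] is located in Zone C (not: is located in Zone A); seating 76 ≤ 120 → Compliance Permit not required.
[R5] is a worker-owned cooperative (not: is a franchise of a national chain) → Operating Registration not required.
[R6] provides personal fitness instruction; seating 76 < 106 → Fitness Studio Certificate not required.
[R7] is a worker-owned cooperative (not: is a franchise of a national chain) → Trade Certificate not required.
[R8] is a worker-owned cooperative (not: is a registered nonprofit) → Annual Certificate not required.
[R9] is located in Zone C (not: is located in the designated historic district) → Historic District License not required.
[R10] is located in Zone C; offers valet parking → Regulatory License required.
[R11] seating 76 ≤ 118 → Commercial License required.
[R12] sells alcoholic beverages → exempt from Commercial License.

Regulatory License, Standard Registration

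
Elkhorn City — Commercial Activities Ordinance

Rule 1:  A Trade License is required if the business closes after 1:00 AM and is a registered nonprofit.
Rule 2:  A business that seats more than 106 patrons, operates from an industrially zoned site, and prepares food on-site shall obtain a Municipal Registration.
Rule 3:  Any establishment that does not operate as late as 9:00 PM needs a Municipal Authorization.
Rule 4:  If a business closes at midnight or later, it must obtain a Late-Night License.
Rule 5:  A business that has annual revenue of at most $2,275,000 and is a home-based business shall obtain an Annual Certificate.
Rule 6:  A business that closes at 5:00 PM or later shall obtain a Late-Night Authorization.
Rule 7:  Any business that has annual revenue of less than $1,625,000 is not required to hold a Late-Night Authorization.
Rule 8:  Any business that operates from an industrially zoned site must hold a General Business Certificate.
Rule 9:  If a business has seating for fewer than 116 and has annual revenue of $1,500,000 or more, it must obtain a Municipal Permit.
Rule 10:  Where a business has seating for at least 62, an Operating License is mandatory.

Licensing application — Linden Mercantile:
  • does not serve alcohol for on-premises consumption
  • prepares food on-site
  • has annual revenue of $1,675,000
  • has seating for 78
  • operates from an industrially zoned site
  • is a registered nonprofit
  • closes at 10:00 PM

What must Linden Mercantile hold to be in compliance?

General Business Certificate, Late-Night Authorization, Municipal Permit, Operating License

Rule 1: closes 10:00 PM, at/before 1:00 AM; is a registered nonprofit → Trade License not required.
Rule 2: seating 78 ≤ 106; operates from an industrially zoned site; prepares food on-site → Municipal Registration not required.
Rule 3: closes 10:00 PM, after 9:00 PM → Municipal Authorization not required.
Rule 4: closes 10:00 PM, at/before midnight → Late-Night License not required.
Rule 5: revenue $1,675,000 ≤ $2,275,000; operates from an industrially zoned site (not: is a home-based business) → Annual Certificate not required.
Rule 6: closes 10:00 PM, after 5:00 PM → Late-Night Authorization required.
Rule 7: revenue $1,675,000 ≥ $1,625,000 → Late-Night Authorization exemption does not apply.
Rule 8: operates from an industrially zoned site → General Business Certificate required.
Rule 9: seating 78 < 116; revenue $1,675,000 ≥ $1,500,000 → Municipal Permit required.
Rule 10: seating 78 ≥ 62 → Operating License required.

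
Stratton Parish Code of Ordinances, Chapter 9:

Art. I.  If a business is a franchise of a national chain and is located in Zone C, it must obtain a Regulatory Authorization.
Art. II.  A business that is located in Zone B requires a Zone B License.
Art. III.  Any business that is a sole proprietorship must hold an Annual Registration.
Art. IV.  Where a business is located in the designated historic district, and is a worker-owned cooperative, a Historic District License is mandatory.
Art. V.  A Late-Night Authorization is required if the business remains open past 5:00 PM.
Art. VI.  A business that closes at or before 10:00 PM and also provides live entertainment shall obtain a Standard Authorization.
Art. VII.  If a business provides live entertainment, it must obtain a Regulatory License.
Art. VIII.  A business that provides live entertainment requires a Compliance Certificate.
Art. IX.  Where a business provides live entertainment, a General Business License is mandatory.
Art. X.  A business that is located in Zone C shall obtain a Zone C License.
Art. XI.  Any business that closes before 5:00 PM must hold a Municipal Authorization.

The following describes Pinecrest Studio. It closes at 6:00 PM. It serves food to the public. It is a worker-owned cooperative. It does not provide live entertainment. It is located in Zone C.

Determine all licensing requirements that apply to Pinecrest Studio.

Art. I. is a worker-owned cooperative (not: is a franchise of a national chain); is located in Zone C → Regulatory Authorization not required.
Art. II. is located in Zone C (not: is located in Zone B) → Zone B License not required.
Art. III. is a worker-owned cooperative (not: is a sole proprietorship) → Annual Registration not required.
Art. IV. is located in Zone C (not: is located in the designated historic district); is a worker-owned cooperative → Historic District License not required.
Art. V. closes 6:00 PM, after 5:00 PM → Late-Night Authorization required.
Art. VI. closes 6:00 PM, at/before 10:00 PM; does not provide live entertainment → Standard Authorization not required.
Art. VII. does not provide live entertainment → Regulatory License not required.
Art. VIII. does not provide live entertainment → Compliance Certificate not required.
Art. IX. does not provide live entertainment → General Business License not required.
Art. X. is located in Zone C → Zone C License required.
Art. XI. closes 6:00 PM, after 5:00 PM → Municipal Authorization not required.

Late-Night Authorization, Zone C License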